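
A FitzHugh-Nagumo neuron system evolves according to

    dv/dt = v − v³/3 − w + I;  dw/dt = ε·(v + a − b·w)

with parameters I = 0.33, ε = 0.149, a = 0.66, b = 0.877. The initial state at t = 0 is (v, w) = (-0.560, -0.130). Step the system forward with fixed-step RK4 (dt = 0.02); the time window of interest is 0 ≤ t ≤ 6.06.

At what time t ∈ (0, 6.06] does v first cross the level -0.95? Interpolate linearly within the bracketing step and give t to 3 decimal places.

t=0.000: state=(-0.560, -0.130)
step 1 (dt=0.02): k1=(-0.041, 0.032), k2=(-0.042, 0.032), k3=(-0.042, 0.032), k4=(-0.043, 0.032); state += dt/6·(k1+2k2+2k3+k4)
t=0.020: state=(-0.561, -0.129)
t=0.040: state=(-0.562, -0.129)
t=0.060: state=(-0.563, -0.128)
continuing one RK4 step at a time; state shown every 10 steps (Δt=0.2):
t=0.200: state=(-0.570, -0.124)
t=0.400: state=(-0.582, -0.118)
t=0.600: state=(-0.597, -0.113)
t=0.800: state=(-0.615, -0.109)
t=1.000: state=(-0.636, -0.105)
t=1.200: state=(-0.661, -0.102)
t=1.400: state=(-0.690, -0.099)
t=1.600: state=(-0.722, -0.098)
t=1.800: state=(-0.757, -0.098)
t=2.000: state=(-0.795, -0.099)
t=2.200: state=(-0.836, -0.101)
t=2.400: state=(-0.879, -0.104)
t=2.600: state=(-0.923, -0.109)
t=2.700: state=(-0.946, -0.111)
next step: t=2.720: state=(-0.950, -0.112) — v has crossed -0.95
linear interpolation between t=2.700 (-0.94557) and t=2.720 (-0.95002) → t≈2.720

t = 2.720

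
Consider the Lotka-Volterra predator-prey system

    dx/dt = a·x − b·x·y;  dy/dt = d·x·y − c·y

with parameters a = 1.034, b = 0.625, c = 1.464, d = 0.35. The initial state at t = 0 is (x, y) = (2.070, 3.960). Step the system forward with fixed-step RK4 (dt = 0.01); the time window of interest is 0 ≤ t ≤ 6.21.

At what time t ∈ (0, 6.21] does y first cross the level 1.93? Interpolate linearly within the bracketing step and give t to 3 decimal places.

t = 0.752

t=0.000: state=(2.070, 3.960)
step 1 (dt=0.01): k1=(-2.983, -2.928), k2=(-2.943, -2.938), k3=(-2.943, -2.938), k4=(-2.903, -2.947); state += dt/6·(k1+2k2+2k3+k4)
t=0.010: state=(2.041, 3.931)
t=0.020: state=(2.012, 3.901)
t=0.030: state=(1.984, 3.871)
continuing one RK4 step at a time; state shown every 25 steps (Δt=0.25):
t=0.250: state=(1.531, 3.206)
t=0.500: state=(1.270, 2.510)
t=0.750: state=(1.165, 1.935)
next step: t=0.760: state=(1.163, 1.914) — y has crossed 1.93
linear interpolation between t=0.750 (1.93455) and t=0.760 (1.91421) → t≈0.752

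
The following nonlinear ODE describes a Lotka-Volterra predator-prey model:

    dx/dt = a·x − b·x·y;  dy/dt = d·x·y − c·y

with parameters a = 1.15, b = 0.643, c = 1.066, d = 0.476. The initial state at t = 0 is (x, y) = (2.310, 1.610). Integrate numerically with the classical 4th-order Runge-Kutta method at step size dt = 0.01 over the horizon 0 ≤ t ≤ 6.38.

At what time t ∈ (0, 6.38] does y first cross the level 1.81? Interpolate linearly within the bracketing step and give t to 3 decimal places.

t = 1.252

t=0.000: state=(2.310, 1.610)
step 1 (dt=0.01): k1=(0.265, 0.054), k2=(0.265, 0.055), k3=(0.265, 0.055), k4=(0.265, 0.056); state += dt/6·(k1+2k2+2k3+k4)
t=0.010: state=(2.313, 1.611)
t=0.020: state=(2.315, 1.611)
t=0.030: state=(2.318, 1.612)
continuing one RK4 step at a time; state shown every 25 steps (Δt=0.25):
t=0.250: state=(2.374, 1.630)
t=0.500: state=(2.429, 1.662)
t=0.750: state=(2.471, 1.704)
t=1.000: state=(2.495, 1.755)
t=1.250: state=(2.498, 1.810)
next step: t=1.260: state=(2.497, 1.812) — y has crossed 1.81
linear interpolation between t=1.250 (1.80953) and t=1.260 (1.81176) → t≈1.252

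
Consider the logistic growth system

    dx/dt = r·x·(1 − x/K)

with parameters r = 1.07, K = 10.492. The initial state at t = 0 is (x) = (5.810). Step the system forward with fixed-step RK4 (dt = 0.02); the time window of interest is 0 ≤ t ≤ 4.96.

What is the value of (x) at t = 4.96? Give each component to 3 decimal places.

t=0.000: state=(5.810)
step 1 (dt=0.02): k1=(2.774), k2=(2.771), k3=(2.771), k4=(2.767); state += dt/6·(k1+2k2+2k3+k4)
t=0.020: state=(5.865)
t=0.040: state=(5.921)
t=0.060: state=(5.976)
continuing one RK4 step at a time; state shown every 10 steps (Δt=0.2):
t=0.200: state=(6.356)
t=0.400: state=(6.879)
t=0.600: state=(7.368)
t=0.800: state=(7.816)
t=1.000: state=(8.220)
t=1.200: state=(8.578)
t=1.400: state=(8.890)
t=1.600: state=(9.160)
t=1.800: state=(9.389)
t=2.000: state=(9.583)
t=2.200: state=(9.746)
t=2.400: state=(9.881)
t=2.600: state=(9.993)
t=2.800: state=(10.086)
t=3.000: state=(10.162)
t=3.200: state=(10.224)
t=3.400: state=(10.274)
t=3.600: state=(10.315)
t=3.800: state=(10.349)
t=4.000: state=(10.376)
t=4.200: state=(10.398)
t=4.400: state=(10.416)
t=4.600: state=(10.431)
t=4.800: state=(10.443)
t=4.960: state=(10.450)

(x) = (10.450)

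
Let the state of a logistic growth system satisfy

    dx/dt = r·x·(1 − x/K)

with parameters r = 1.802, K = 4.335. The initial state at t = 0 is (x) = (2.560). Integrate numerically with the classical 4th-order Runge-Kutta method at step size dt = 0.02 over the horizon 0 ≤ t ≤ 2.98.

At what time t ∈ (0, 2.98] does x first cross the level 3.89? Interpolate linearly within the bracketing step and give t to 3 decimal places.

t=0.000: state=(2.560)
step 1 (dt=0.02): k1=(1.889), k2=(1.883), k3=(1.883), k4=(1.876); state += dt/6·(k1+2k2+2k3+k4)
t=0.020: state=(2.598)
t=0.040: state=(2.635)
t=0.060: state=(2.672)
continuing one RK4 step at a time; state shown every 5 steps (Δt=0.1):
t=0.100: state=(2.745)
t=0.200: state=(2.922)
t=0.300: state=(3.088)
t=0.400: state=(3.242)
t=0.500: state=(3.382)
t=0.600: state=(3.510)
t=0.700: state=(3.623)
t=0.800: state=(3.724)
t=0.900: state=(3.813)
t=0.980: state=(3.875)
next step: t=1.000: state=(3.890) — x has crossed 3.89
linear interpolation between t=0.980 (3.87545) and t=1.000 (3.89005) → t≈1.000

t = 1.000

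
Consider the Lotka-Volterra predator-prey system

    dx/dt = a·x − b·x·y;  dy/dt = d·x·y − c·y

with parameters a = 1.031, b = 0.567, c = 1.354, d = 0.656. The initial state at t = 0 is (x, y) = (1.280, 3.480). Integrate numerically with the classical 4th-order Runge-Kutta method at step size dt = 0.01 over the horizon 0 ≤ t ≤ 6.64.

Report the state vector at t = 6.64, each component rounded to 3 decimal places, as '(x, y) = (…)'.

t=0.000: state=(1.280, 3.480)
step 1 (dt=0.01): k1=(-1.206, -1.790), k2=(-1.194, -1.799), k3=(-1.194, -1.799), k4=(-1.182, -1.808); state += dt/6·(k1+2k2+2k3+k4)
t=0.010: state=(1.268, 3.462)
t=0.020: state=(1.256, 3.444)
t=0.030: state=(1.245, 3.426)
continuing one RK4 step at a time; state shown every 25 steps (Δt=0.25):
t=0.250: state=(1.046, 2.997)
t=0.500: state=(0.917, 2.506)
t=0.750: state=(0.859, 2.065)
t=1.000: state=(0.852, 1.693)
t=1.250: state=(0.887, 1.391)
t=1.500: state=(0.959, 1.153)
t=1.750: state=(1.068, 0.970)
t=2.000: state=(1.217, 0.833)
t=2.250: state=(1.410, 0.736)
t=2.500: state=(1.651, 0.674)
t=2.750: state=(1.947, 0.645)
t=3.000: state=(2.299, 0.651)
t=3.250: state=(2.705, 0.699)
t=3.500: state=(3.149, 0.805)
t=3.750: state=(3.591, 0.998)
t=4.000: state=(3.950, 1.322)
t=4.250: state=(4.098, 1.831)
t=4.500: state=(3.900, 2.528)
t=4.750: state=(3.342, 3.276)
t=5.000: state=(2.607, 3.806)
t=5.250: state=(1.940, 3.931)
t=5.500: state=(1.457, 3.692)
t=5.750: state=(1.151, 3.253)
t=6.000: state=(0.973, 2.756)
t=6.250: state=(0.881, 2.285)
t=6.500: state=(0.850, 1.876)
t=6.640: state=(0.853, 1.678)

(x, y) = (0.853, 1.678)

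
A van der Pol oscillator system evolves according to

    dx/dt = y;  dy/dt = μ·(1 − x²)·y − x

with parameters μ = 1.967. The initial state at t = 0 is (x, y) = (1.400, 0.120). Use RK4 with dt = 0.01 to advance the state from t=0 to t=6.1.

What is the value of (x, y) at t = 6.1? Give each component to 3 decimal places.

t=0.000: state=(1.400, 0.120)
step 1 (dt=0.01): k1=(0.120, -1.627), k2=(0.112, -1.612), k3=(0.112, -1.612), k4=(0.104, -1.598); state += dt/6·(k1+2k2+2k3+k4)
t=0.010: state=(1.401, 0.104)
t=0.020: state=(1.402, 0.088)
t=0.030: state=(1.403, 0.072)
continuing one RK4 step at a time; state shown every 20 steps (Δt=0.2):
t=0.200: state=(1.395, -0.151)
t=0.400: state=(1.345, -0.339)
t=0.600: state=(1.262, -0.486)
t=0.800: state=(1.151, -0.628)
t=1.000: state=(1.009, -0.798)
t=1.200: state=(0.827, -1.038)
t=1.400: state=(0.585, -1.417)
t=1.600: state=(0.243, -2.052)
t=1.800: state=(-0.260, -3.022)
t=2.000: state=(-0.951, -3.711)
t=2.200: state=(-1.612, -2.567)
t=2.400: state=(-1.939, -0.819)
t=2.600: state=(-2.009, -0.023)
t=2.800: state=(-1.983, 0.228)
t=3.000: state=(-1.928, 0.312)
t=3.200: state=(-1.861, 0.351)
t=3.400: state=(-1.788, 0.381)
t=3.600: state=(-1.709, 0.411)
t=3.800: state=(-1.623, 0.445)
t=4.000: state=(-1.530, 0.488)
t=4.200: state=(-1.427, 0.544)
t=4.400: state=(-1.311, 0.618)
t=4.600: state=(-1.178, 0.723)
t=4.800: state=(-1.019, 0.878)
t=5.000: state=(-0.821, 1.121)
t=5.200: state=(-0.560, 1.526)
t=5.400: state=(-0.191, 2.218)
t=5.600: state=(0.351, 3.240)
t=5.800: state=(1.074, 3.737)
t=6.000: state=(1.702, 2.269)
t=6.100: state=(1.880, 1.316)

(x, y) = (1.880, 1.316)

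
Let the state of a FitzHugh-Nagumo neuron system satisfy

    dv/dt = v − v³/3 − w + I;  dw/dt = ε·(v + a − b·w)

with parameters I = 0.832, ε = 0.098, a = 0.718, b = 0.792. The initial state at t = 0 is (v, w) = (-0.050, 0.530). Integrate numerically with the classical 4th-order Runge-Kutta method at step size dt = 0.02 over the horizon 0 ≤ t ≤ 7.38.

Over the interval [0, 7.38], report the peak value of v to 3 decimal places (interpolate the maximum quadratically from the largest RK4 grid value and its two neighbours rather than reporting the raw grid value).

max v = 1.686

t=0.000: state=(-0.050, 0.530)
step 1 (dt=0.02): k1=(0.252, 0.024), k2=(0.254, 0.025), k3=(0.254, 0.025), k4=(0.257, 0.025); state += dt/6·(k1+2k2+2k3+k4)
t=0.020: state=(-0.045, 0.530)
t=0.040: state=(-0.040, 0.531)
t=0.060: state=(-0.034, 0.532)
continuing one RK4 step at a time; state shown every 25 steps (Δt=0.5):
t=0.500: state=(0.109, 0.545)
t=1.000: state=(0.356, 0.570)
t=1.500: state=(0.715, 0.608)
t=2.000: state=(1.137, 0.664)
t=2.500: state=(1.474, 0.737)
t=3.000: state=(1.640, 0.819)
t=3.500: state=(1.685, 0.902)
t=4.000: state=(1.676, 0.983)
t=4.500: state=(1.647, 1.060)
t=5.000: state=(1.609, 1.133)
t=5.500: state=(1.567, 1.200)
t=6.000: state=(1.524, 1.264)
t=6.500: state=(1.480, 1.322)
t=7.000: state=(1.434, 1.376)
t=7.380: state=(1.398, 1.415)
largest grid value and its neighbours: v(3.600)=1.68588, v(3.620)=1.68589, v(3.640)=1.68583
parabola through these three points peaks at t≈3.611 with v≈1.68589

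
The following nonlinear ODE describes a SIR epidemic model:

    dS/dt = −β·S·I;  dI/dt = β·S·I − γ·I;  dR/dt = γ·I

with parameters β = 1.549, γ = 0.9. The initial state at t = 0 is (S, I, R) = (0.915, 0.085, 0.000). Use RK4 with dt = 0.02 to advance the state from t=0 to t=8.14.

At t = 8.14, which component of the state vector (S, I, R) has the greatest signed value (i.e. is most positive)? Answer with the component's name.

largest component: R

t=0.000: state=(0.915, 0.085, 0.000)
step 1 (dt=0.02): k1=(-0.120, 0.044, 0.077), k2=(-0.121, 0.044, 0.077), k3=(-0.121, 0.044, 0.077), k4=(-0.121, 0.044, 0.077); state += dt/6·(k1+2k2+2k3+k4)
t=0.020: state=(0.913, 0.086, 0.002)
t=0.040: state=(0.910, 0.087, 0.003)
t=0.060: state=(0.908, 0.088, 0.005)
continuing one RK4 step at a time; state shown every 25 steps (Δt=0.5):
t=0.500: state=(0.849, 0.107, 0.043)
t=1.000: state=(0.775, 0.129, 0.096)
t=1.500: state=(0.697, 0.145, 0.158)
t=2.000: state=(0.620, 0.154, 0.226)
t=2.500: state=(0.550, 0.154, 0.295)
t=3.000: state=(0.490, 0.147, 0.363)
t=3.500: state=(0.439, 0.134, 0.427)
t=4.000: state=(0.398, 0.118, 0.484)
t=4.500: state=(0.365, 0.101, 0.533)
t=5.000: state=(0.340, 0.085, 0.575)
t=5.500: state=(0.320, 0.070, 0.610)
t=6.000: state=(0.305, 0.057, 0.638)
t=6.500: state=(0.293, 0.046, 0.661)
t=7.000: state=(0.284, 0.036, 0.680)
t=7.500: state=(0.277, 0.029, 0.694)
t=8.000: state=(0.272, 0.023, 0.706)
t=8.140: state=(0.270, 0.021, 0.708)
compare at T: S=0.270, I=0.021, R=0.708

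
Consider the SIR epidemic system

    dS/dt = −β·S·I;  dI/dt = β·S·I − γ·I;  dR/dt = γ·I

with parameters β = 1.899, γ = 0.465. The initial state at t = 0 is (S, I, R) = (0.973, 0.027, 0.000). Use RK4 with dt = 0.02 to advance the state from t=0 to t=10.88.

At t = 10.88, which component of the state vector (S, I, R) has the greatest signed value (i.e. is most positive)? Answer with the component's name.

largest component: R

t=0.000: state=(0.973, 0.027, 0.000)
step 1 (dt=0.02): k1=(-0.050, 0.037, 0.013), k2=(-0.051, 0.038, 0.013), k3=(-0.051, 0.038, 0.013), k4=(-0.051, 0.038, 0.013); state += dt/6·(k1+2k2+2k3+k4)
t=0.020: state=(0.972, 0.028, 0.000)
t=0.040: state=(0.971, 0.029, 0.001)
t=0.060: state=(0.970, 0.029, 0.001)
continuing one RK4 step at a time; state shown every 25 steps (Δt=0.5):
t=0.500: state=(0.938, 0.053, 0.009)
t=1.000: state=(0.874, 0.100, 0.026)
t=1.500: state=(0.769, 0.173, 0.057)
t=2.000: state=(0.625, 0.267, 0.108)
t=2.500: state=(0.465, 0.354, 0.181)
t=3.000: state=(0.322, 0.407, 0.270)
t=3.500: state=(0.217, 0.416, 0.367)
t=4.000: state=(0.148, 0.391, 0.461)
t=4.500: state=(0.104, 0.349, 0.547)
t=5.000: state=(0.076, 0.301, 0.623)
t=5.500: state=(0.059, 0.254, 0.687)
t=6.000: state=(0.047, 0.212, 0.741)
t=6.500: state=(0.039, 0.175, 0.786)
t=7.000: state=(0.034, 0.143, 0.823)
t=7.500: state=(0.030, 0.117, 0.853)
t=8.000: state=(0.027, 0.095, 0.878)
t=8.500: state=(0.025, 0.077, 0.898)
t=9.000: state=(0.023, 0.063, 0.914)
t=9.500: state=(0.022, 0.051, 0.927)
t=10.000: state=(0.021, 0.041, 0.938)
t=10.500: state=(0.020, 0.033, 0.946)
t=10.880: state=(0.020, 0.028, 0.952)
compare at T: S=0.020, I=0.028, R=0.952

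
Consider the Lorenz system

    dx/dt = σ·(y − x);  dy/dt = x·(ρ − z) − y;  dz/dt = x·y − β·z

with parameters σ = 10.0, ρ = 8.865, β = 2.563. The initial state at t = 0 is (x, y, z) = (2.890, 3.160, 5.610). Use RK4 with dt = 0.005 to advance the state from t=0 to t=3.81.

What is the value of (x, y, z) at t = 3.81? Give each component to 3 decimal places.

(x, y, z) = (4.648, 4.656, 7.964)

t=0.000: state=(2.890, 3.160, 5.610)
step 1 (dt=0.005): k1=(2.700, 6.247, -5.246), k2=(2.789, 6.291, -5.146), k3=(2.788, 6.291, -5.145), k4=(2.875, 6.336, -5.045); state += dt/6·(k1+2k2+2k3+k4)
t=0.005: state=(2.904, 3.191, 5.584)
t=0.010: state=(2.919, 3.223, 5.560)
t=0.015: state=(2.934, 3.256, 5.536)
continuing one RK4 step at a time; state shown every 40 steps (Δt=0.2):
t=0.200: state=(3.973, 4.717, 5.491)
t=0.400: state=(5.436, 5.982, 7.461)
t=0.600: state=(5.538, 5.083, 9.496)
t=0.800: state=(4.276, 3.678, 8.942)
t=1.000: state=(3.578, 3.492, 7.435)
t=1.200: state=(3.837, 4.144, 6.627)
t=1.400: state=(4.611, 5.011, 7.053)
t=1.600: state=(5.122, 5.169, 8.243)
t=1.800: state=(4.792, 4.479, 8.717)
t=2.000: state=(4.200, 3.986, 8.125)
t=2.200: state=(4.045, 4.100, 7.416)
t=2.400: state=(4.342, 4.551, 7.280)
t=2.600: state=(4.724, 4.857, 7.754)
t=2.800: state=(4.775, 4.694, 8.244)
t=3.000: state=(4.500, 4.344, 8.203)
t=3.200: state=(4.279, 4.231, 7.818)
t=3.400: state=(4.320, 4.398, 7.566)
t=3.600: state=(4.521, 4.622, 7.667)
t=3.800: state=(4.647, 4.660, 7.952)
t=3.810: state=(4.648, 4.656, 7.964)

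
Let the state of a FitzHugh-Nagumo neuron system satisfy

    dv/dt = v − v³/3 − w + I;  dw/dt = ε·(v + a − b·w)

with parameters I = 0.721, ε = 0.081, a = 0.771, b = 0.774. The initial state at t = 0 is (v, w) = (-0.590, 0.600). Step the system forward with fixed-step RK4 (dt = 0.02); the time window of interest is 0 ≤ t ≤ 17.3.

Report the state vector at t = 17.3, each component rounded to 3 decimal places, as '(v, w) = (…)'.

t=0.000: state=(-0.590, 0.600)
step 1 (dt=0.02): k1=(-0.401, -0.023), k2=(-0.403, -0.023), k3=(-0.403, -0.023), k4=(-0.405, -0.024); state += dt/6·(k1+2k2+2k3+k4)
t=0.020: state=(-0.598, 0.600)
t=0.040: state=(-0.606, 0.599)
t=0.060: state=(-0.614, 0.599)
continuing one RK4 step at a time; state shown every 50 steps (Δt=1):
t=1.000: state=(-1.072, 0.559)
t=2.000: state=(-1.440, 0.485)
t=3.000: state=(-1.532, 0.398)
t=4.000: state=(-1.509, 0.315)
t=5.000: state=(-1.458, 0.240)
t=6.000: state=(-1.399, 0.173)
t=7.000: state=(-1.336, 0.116)
t=8.000: state=(-1.271, 0.067)
t=9.000: state=(-1.202, 0.027)
t=10.000: state=(-1.128, -0.006)
t=11.000: state=(-1.046, -0.030)
t=12.000: state=(-0.952, -0.047)
t=13.000: state=(-0.835, -0.053)
t=14.000: state=(-0.674, -0.049)
t=15.000: state=(-0.405, -0.029)
t=16.000: state=(0.169, 0.021)
t=17.000: state=(1.327, 0.137)
t=17.300: state=(1.612, 0.189)

(v, w) = (1.612, 0.189)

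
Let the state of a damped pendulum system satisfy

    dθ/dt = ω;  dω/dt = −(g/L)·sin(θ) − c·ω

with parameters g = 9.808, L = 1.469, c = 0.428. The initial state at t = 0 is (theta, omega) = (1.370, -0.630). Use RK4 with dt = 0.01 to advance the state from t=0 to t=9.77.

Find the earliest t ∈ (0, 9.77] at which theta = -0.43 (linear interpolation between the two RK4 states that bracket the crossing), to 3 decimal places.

t = 0.795

t=0.000: state=(1.370, -0.630)
step 1 (dt=0.01): k1=(-0.630, -6.273), k2=(-0.661, -6.255), k3=(-0.661, -6.255), k4=(-0.693, -6.237); state += dt/6·(k1+2k2+2k3+k4)
t=0.010: state=(1.363, -0.693)
t=0.020: state=(1.356, -0.755)
t=0.030: state=(1.348, -0.817)
continuing one RK4 step at a time; state shown every 50 steps (Δt=0.5):
t=0.500: state=(0.395, -2.870)
t=0.790: state=(-0.418, -2.482)
next step: t=0.800: state=(-0.442, -2.444) — theta has crossed -0.43
linear interpolation between t=0.790 (-0.41785) and t=0.800 (-0.44248) → t≈0.795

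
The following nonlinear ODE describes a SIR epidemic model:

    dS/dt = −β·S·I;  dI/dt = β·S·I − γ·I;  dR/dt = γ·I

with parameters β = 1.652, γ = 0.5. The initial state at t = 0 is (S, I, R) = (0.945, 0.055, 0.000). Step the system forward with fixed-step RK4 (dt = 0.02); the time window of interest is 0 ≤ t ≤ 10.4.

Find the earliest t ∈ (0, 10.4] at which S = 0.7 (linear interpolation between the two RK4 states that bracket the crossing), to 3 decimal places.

t = 1.497

t=0.000: state=(0.945, 0.055, 0.000)
step 1 (dt=0.02): k1=(-0.086, 0.058, 0.028), k2=(-0.087, 0.059, 0.028), k3=(-0.087, 0.059, 0.028), k4=(-0.088, 0.059, 0.028); state += dt/6·(k1+2k2+2k3+k4)
t=0.020: state=(0.943, 0.056, 0.001)
t=0.040: state=(0.941, 0.057, 0.001)
t=0.060: state=(0.940, 0.059, 0.002)
continuing one RK4 step at a time; state shown every 25 steps (Δt=0.5):
t=0.500: state=(0.890, 0.092, 0.018)
t=1.000: state=(0.809, 0.144, 0.047)
t=1.480: state=(0.704, 0.207, 0.089)
next step: t=1.500: state=(0.699, 0.210, 0.091) — S has crossed 0.7
linear interpolation between t=1.480 (0.70403) and t=1.500 (0.69920) → t≈1.497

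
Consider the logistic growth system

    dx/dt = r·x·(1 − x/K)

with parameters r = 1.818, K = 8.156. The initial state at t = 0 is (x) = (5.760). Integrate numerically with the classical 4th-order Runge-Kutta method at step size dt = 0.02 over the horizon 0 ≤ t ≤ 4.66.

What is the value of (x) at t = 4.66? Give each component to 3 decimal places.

t=0.000: state=(5.760)
step 1 (dt=0.02): k1=(3.076), k2=(3.053), k3=(3.053), k4=(3.030); state += dt/6·(k1+2k2+2k3+k4)
t=0.020: state=(5.821)
t=0.040: state=(5.881)
t=0.060: state=(5.940)
continuing one RK4 step at a time; state shown every 10 steps (Δt=0.2):
t=0.200: state=(6.327)
t=0.400: state=(6.791)
t=0.600: state=(7.156)
t=0.800: state=(7.434)
t=1.000: state=(7.640)
t=1.200: state=(7.790)
t=1.400: state=(7.898)
t=1.600: state=(7.975)
t=1.800: state=(8.029)
t=2.000: state=(8.068)
t=2.200: state=(8.094)
t=2.400: state=(8.113)
t=2.600: state=(8.126)
t=2.800: state=(8.135)
t=3.000: state=(8.142)
t=3.200: state=(8.146)
t=3.400: state=(8.149)
t=3.600: state=(8.151)
t=3.800: state=(8.153)
t=4.000: state=(8.154)
t=4.200: state=(8.154)
t=4.400: state=(8.155)
t=4.600: state=(8.155)
t=4.660: state=(8.155)

(x) = (8.155)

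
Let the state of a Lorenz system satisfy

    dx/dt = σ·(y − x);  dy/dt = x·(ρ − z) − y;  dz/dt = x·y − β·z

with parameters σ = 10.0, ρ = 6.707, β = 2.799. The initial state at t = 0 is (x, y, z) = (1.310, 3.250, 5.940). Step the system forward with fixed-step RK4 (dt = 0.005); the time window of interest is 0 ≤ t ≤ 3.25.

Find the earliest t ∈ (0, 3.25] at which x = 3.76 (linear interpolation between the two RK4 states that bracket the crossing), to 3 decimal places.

t=0.000: state=(1.310, 3.250, 5.940)
step 1 (dt=0.005): k1=(19.400, -2.245, -12.369), k2=(18.859, -2.160, -12.132), k3=(18.875, -2.163, -12.138), k4=(18.348, -2.077, -11.907); state += dt/6·(k1+2k2+2k3+k4)
t=0.005: state=(1.404, 3.239, 5.879)
t=0.010: state=(1.494, 3.229, 5.821)
t=0.015: state=(1.578, 3.220, 5.765)
continuing one RK4 step at a time; state shown every 40 steps (Δt=0.2):
t=0.200: state=(3.001, 3.393, 4.619)
t=0.400: state=(3.739, 4.113, 4.612)
t=0.405: state=(3.757, 4.131, 4.625)
next step: t=0.410: state=(3.776, 4.150, 4.638) — x has crossed 3.76
linear interpolation between t=0.405 (3.75731) and t=0.410 (3.77601) → t≈0.406

t = 0.406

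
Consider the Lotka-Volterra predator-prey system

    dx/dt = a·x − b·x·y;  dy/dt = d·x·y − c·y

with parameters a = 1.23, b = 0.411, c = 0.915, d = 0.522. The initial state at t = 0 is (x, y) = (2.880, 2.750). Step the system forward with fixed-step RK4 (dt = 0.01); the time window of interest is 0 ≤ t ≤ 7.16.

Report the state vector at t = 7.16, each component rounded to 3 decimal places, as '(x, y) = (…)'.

(x, y) = (2.052, 4.561)

t=0.000: state=(2.880, 2.750)
step 1 (dt=0.01): k1=(0.287, 1.618), k2=(0.278, 1.625), k3=(0.278, 1.625), k4=(0.268, 1.632); state += dt/6·(k1+2k2+2k3+k4)
t=0.010: state=(2.883, 2.766)
t=0.020: state=(2.885, 2.783)
t=0.030: state=(2.888, 2.799)
continuing one RK4 step at a time; state shown every 25 steps (Δt=0.25):
t=0.250: state=(2.888, 3.192)
t=0.500: state=(2.760, 3.676)
t=0.750: state=(2.512, 4.130)
t=1.000: state=(2.194, 4.468)
t=1.250: state=(1.866, 4.632)
t=1.500: state=(1.576, 4.610)
t=1.750: state=(1.346, 4.435)
t=2.000: state=(1.176, 4.156)
t=2.250: state=(1.061, 3.824)
t=2.500: state=(0.992, 3.477)
t=2.750: state=(0.960, 3.141)
t=3.000: state=(0.961, 2.831)
t=3.250: state=(0.992, 2.558)
t=3.500: state=(1.050, 2.324)
t=3.750: state=(1.136, 2.131)
t=4.000: state=(1.251, 1.981)
t=4.250: state=(1.397, 1.872)
t=4.500: state=(1.573, 1.807)
t=4.750: state=(1.779, 1.789)
t=5.000: state=(2.011, 1.822)
t=5.250: state=(2.258, 1.915)
t=5.500: state=(2.503, 2.079)
t=5.750: state=(2.717, 2.326)
t=6.000: state=(2.862, 2.665)
t=6.250: state=(2.898, 3.092)
t=6.500: state=(2.799, 3.573)
t=6.750: state=(2.573, 4.040)
t=7.000: state=(2.265, 4.409)
t=7.160: state=(2.052, 4.561)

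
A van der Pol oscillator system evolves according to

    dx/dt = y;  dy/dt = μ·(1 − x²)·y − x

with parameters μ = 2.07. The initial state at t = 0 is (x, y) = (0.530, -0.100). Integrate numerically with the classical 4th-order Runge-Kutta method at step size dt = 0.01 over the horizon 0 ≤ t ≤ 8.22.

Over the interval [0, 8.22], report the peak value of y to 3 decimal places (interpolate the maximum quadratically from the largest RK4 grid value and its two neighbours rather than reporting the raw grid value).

max y = 3.901

t=0.000: state=(0.530, -0.100)
step 1 (dt=0.01): k1=(-0.100, -0.679), k2=(-0.103, -0.684), k3=(-0.103, -0.684), k4=(-0.107, -0.688); state += dt/6·(k1+2k2+2k3+k4)
t=0.010: state=(0.529, -0.107)
t=0.020: state=(0.528, -0.114)
t=0.030: state=(0.527, -0.121)
continuing one RK4 step at a time; state shown every 50 steps (Δt=0.5):
t=0.500: state=(0.371, -0.597)
t=1.000: state=(-0.177, -1.765)
t=1.500: state=(-1.342, -2.144)
t=2.000: state=(-1.782, 0.009)
t=2.500: state=(-1.659, 0.375)
t=3.000: state=(-1.437, 0.511)
t=3.500: state=(-1.132, 0.742)
t=4.000: state=(-0.628, 1.408)
t=4.500: state=(0.557, 3.638)
t=5.000: state=(1.958, 0.776)
t=5.500: state=(1.967, -0.275)
t=6.000: state=(1.804, -0.360)
t=6.500: state=(1.607, -0.434)
t=7.000: state=(1.361, -0.564)
t=7.500: state=(1.017, -0.862)
t=8.000: state=(0.394, -1.840)
t=8.220: state=(-0.117, -2.890)
largest grid value and its neighbours: y(4.590)=3.89779, y(4.600)=3.90120, y(4.610)=3.89832
parabola through these three points peaks at t≈4.600 with y≈3.90121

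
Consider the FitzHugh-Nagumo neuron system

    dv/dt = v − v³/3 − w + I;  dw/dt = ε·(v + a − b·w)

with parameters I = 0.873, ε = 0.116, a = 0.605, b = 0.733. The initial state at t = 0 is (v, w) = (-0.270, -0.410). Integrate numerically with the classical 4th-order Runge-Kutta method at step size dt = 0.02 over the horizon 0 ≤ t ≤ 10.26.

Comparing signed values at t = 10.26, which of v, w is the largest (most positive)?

t=0.000: state=(-0.270, -0.410)
step 1 (dt=0.02): k1=(1.020, 0.074), k2=(1.028, 0.075), k3=(1.028, 0.075), k4=(1.037, 0.076); state += dt/6·(k1+2k2+2k3+k4)
t=0.020: state=(-0.249, -0.409)
t=0.040: state=(-0.229, -0.407)
t=0.060: state=(-0.207, -0.405)
continuing one RK4 step at a time; state shown every 25 steps (Δt=0.5):
t=0.500: state=(0.373, -0.357)
t=1.000: state=(1.255, -0.262)
t=1.500: state=(1.873, -0.125)
t=2.000: state=(2.032, 0.027)
t=2.500: state=(2.029, 0.176)
t=3.000: state=(1.991, 0.317)
t=3.500: state=(1.947, 0.450)
t=4.000: state=(1.901, 0.575)
t=4.500: state=(1.855, 0.692)
t=5.000: state=(1.809, 0.802)
t=5.500: state=(1.762, 0.904)
t=6.000: state=(1.716, 0.999)
t=6.500: state=(1.668, 1.088)
t=7.000: state=(1.621, 1.171)
t=7.500: state=(1.572, 1.247)
t=8.000: state=(1.523, 1.317)
t=8.500: state=(1.473, 1.382)
t=9.000: state=(1.422, 1.441)
t=9.500: state=(1.369, 1.495)
t=10.000: state=(1.314, 1.543)
t=10.260: state=(1.284, 1.566)
compare at T: v=1.284, w=1.566

largest component: w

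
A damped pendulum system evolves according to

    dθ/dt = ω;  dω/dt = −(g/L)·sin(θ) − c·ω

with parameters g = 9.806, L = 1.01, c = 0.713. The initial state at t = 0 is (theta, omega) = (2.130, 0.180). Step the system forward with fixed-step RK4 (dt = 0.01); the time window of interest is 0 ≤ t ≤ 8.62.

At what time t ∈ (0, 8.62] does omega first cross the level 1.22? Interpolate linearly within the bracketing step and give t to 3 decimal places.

t = 1.449

t=0.000: state=(2.130, 0.180)
step 1 (dt=0.01): k1=(0.180, -8.358), k2=(0.138, -8.324), k3=(0.138, -8.325), k4=(0.097, -8.292); state += dt/6·(k1+2k2+2k3+k4)
t=0.010: state=(2.131, 0.097)
t=0.020: state=(2.132, 0.014)
t=0.030: state=(2.132, -0.068)
continuing one RK4 step at a time; state shown every 50 steps (Δt=0.5):
t=0.500: state=(1.233, -3.685)
t=1.000: state=(-0.796, -2.978)
t=1.440: state=(-1.179, 1.147)
next step: t=1.450: state=(-1.167, 1.228) — omega has crossed 1.22
linear interpolation between t=1.440 (1.14680) and t=1.450 (1.22783) → t≈1.449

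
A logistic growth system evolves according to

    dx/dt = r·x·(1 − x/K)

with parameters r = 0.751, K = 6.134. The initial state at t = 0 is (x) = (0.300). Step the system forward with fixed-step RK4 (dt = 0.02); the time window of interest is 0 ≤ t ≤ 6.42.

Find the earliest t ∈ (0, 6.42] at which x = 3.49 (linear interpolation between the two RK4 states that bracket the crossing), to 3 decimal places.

t=0.000: state=(0.300)
step 1 (dt=0.02): k1=(0.214), k2=(0.216), k3=(0.216), k4=(0.217); state += dt/6·(k1+2k2+2k3+k4)
t=0.020: state=(0.304)
t=0.040: state=(0.309)
t=0.060: state=(0.313)
continuing one RK4 step at a time; state shown every 25 steps (Δt=0.5):
t=0.500: state=(0.427)
t=1.000: state=(0.603)
t=1.500: state=(0.840)
t=2.000: state=(1.151)
t=2.500: state=(1.543)
t=3.000: state=(2.015)
t=3.500: state=(2.552)
t=4.000: state=(3.123)
t=4.320: state=(3.489)
next step: t=4.340: state=(3.511) — x has crossed 3.49
linear interpolation between t=4.320 (3.48855) and t=4.340 (3.51112) → t≈4.321

t = 4.321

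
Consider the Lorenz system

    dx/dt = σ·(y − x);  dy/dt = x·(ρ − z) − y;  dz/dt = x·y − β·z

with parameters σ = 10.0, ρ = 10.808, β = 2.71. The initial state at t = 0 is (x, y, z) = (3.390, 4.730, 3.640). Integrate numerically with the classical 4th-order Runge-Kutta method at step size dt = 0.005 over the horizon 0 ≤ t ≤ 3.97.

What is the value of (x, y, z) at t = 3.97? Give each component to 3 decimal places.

t=0.000: state=(3.390, 4.730, 3.640)
step 1 (dt=0.005): k1=(13.400, 19.570, 6.170), k2=(13.554, 19.708, 6.454), k3=(13.554, 19.708, 6.456), k4=(13.708, 19.845, 6.744); state += dt/6·(k1+2k2+2k3+k4)
t=0.005: state=(3.458, 4.829, 3.672)
t=0.010: state=(3.527, 4.928, 3.707)
t=0.015: state=(3.598, 5.030, 3.746)
continuing one RK4 step at a time; state shown every 40 steps (Δt=0.2):
t=0.200: state=(6.945, 8.740, 8.002)
t=0.400: state=(7.362, 5.708, 14.087)
t=0.600: state=(3.672, 2.405, 11.132)
t=0.800: state=(2.681, 2.797, 7.578)
t=1.000: state=(3.738, 4.645, 6.216)
t=1.200: state=(5.996, 7.124, 8.305)
t=1.400: state=(6.774, 6.195, 12.116)
t=1.600: state=(4.734, 3.748, 11.251)
t=1.800: state=(3.722, 3.691, 8.752)
t=2.000: state=(4.381, 5.003, 7.760)
t=2.200: state=(5.780, 6.383, 9.183)
t=2.400: state=(6.075, 5.713, 11.198)
t=2.600: state=(4.917, 4.350, 10.665)
t=2.800: state=(4.329, 4.332, 9.143)
t=3.000: state=(4.807, 5.220, 8.659)
t=3.200: state=(5.618, 5.902, 9.658)
t=3.400: state=(5.641, 5.387, 10.662)
t=3.600: state=(4.966, 4.659, 10.235)
t=3.800: state=(4.683, 4.722, 9.348)
t=3.970: state=(4.954, 5.201, 9.146)

(x, y, z) = (4.954, 5.201, 9.146)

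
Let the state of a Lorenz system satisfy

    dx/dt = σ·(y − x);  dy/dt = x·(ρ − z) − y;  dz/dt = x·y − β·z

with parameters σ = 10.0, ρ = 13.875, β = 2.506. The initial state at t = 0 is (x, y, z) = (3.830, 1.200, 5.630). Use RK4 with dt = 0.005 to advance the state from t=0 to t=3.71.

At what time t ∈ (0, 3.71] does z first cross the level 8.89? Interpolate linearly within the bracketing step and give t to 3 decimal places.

t = 0.311

t=0.000: state=(3.830, 1.200, 5.630)
step 1 (dt=0.005): k1=(-26.300, 30.378, -9.513), k2=(-24.883, 29.850, -9.246), k3=(-24.932, 29.878, -9.248), k4=(-23.560, 29.372, -8.993); state += dt/6·(k1+2k2+2k3+k4)
t=0.005: state=(3.705, 1.349, 5.584)
t=0.010: state=(3.594, 1.494, 5.540)
t=0.015: state=(3.495, 1.634, 5.499)
continuing one RK4 step at a time; state shown every 40 steps (Δt=0.2):
t=0.200: state=(4.433, 6.366, 5.636)
t=0.310: state=(7.071, 9.731, 8.856)
next step: t=0.315: state=(7.204, 9.857, 9.093) — z has crossed 8.89
linear interpolation between t=0.310 (8.85616) and t=0.315 (9.09329) → t≈0.311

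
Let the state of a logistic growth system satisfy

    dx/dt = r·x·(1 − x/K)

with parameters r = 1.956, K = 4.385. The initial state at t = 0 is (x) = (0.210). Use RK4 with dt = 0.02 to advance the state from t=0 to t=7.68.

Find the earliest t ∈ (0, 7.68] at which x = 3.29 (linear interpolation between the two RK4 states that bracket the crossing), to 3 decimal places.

t = 2.091

t=0.000: state=(0.210)
step 1 (dt=0.02): k1=(0.391), k2=(0.398), k3=(0.398), k4=(0.405); state += dt/6·(k1+2k2+2k3+k4)
t=0.020: state=(0.218)
t=0.040: state=(0.226)
t=0.060: state=(0.235)
continuing one RK4 step at a time; state shown every 25 steps (Δt=0.5):
t=0.500: state=(0.517)
t=1.000: state=(1.150)
t=1.500: state=(2.131)
t=2.000: state=(3.137)
t=2.080: state=(3.272)
next step: t=2.100: state=(3.304) — x has crossed 3.29
linear interpolation between t=2.080 (3.27231) and t=2.100 (3.30448) → t≈2.091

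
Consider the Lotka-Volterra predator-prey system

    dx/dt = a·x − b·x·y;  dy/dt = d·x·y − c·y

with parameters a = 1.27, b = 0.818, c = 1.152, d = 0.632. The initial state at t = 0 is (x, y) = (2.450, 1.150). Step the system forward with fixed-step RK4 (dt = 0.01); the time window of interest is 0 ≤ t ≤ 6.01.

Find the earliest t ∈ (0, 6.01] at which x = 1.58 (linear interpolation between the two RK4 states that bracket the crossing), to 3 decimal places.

t = 1.925

t=0.000: state=(2.450, 1.150)
step 1 (dt=0.01): k1=(0.807, 0.456), k2=(0.804, 0.460), k3=(0.803, 0.460), k4=(0.800, 0.464); state += dt/6·(k1+2k2+2k3+k4)
t=0.010: state=(2.458, 1.155)
t=0.020: state=(2.466, 1.159)
t=0.030: state=(2.474, 1.164)
continuing one RK4 step at a time; state shown every 20 steps (Δt=0.2):
t=0.200: state=(2.595, 1.257)
t=0.400: state=(2.694, 1.395)
t=0.600: state=(2.728, 1.562)
t=0.800: state=(2.683, 1.748)
t=1.000: state=(2.559, 1.935)
t=1.200: state=(2.370, 2.100)
t=1.400: state=(2.144, 2.219)
t=1.600: state=(1.912, 2.277)
t=1.800: state=(1.698, 2.271)
t=1.920: state=(1.584, 2.240)
next step: t=1.930: state=(1.575, 2.237) — x has crossed 1.58
linear interpolation between t=1.920 (1.58433) and t=1.930 (1.57547) → t≈1.925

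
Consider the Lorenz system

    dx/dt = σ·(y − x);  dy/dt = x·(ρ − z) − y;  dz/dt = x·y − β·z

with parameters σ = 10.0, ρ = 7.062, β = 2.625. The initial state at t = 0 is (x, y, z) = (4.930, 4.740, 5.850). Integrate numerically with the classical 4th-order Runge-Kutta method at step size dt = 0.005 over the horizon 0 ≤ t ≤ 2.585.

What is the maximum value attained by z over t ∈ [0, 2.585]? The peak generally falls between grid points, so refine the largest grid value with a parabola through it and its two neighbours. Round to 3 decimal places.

t=0.000: state=(4.930, 4.740, 5.850)
step 1 (dt=0.005): k1=(-1.900, 1.235, 8.012), k2=(-1.822, 1.128, 7.952), k3=(-1.826, 1.129, 7.952), k4=(-1.752, 1.023, 7.892); state += dt/6·(k1+2k2+2k3+k4)
t=0.005: state=(4.921, 4.746, 5.890)
t=0.010: state=(4.912, 4.750, 5.929)
t=0.015: state=(4.905, 4.754, 5.967)
continuing one RK4 step at a time; state shown every 20 steps (Δt=0.1):
t=0.100: state=(4.805, 4.682, 6.524)
t=0.200: state=(4.624, 4.380, 6.902)
t=0.300: state=(4.332, 4.008, 6.958)
t=0.400: state=(4.009, 3.701, 6.758)
t=0.500: state=(3.741, 3.521, 6.419)
t=0.600: state=(3.578, 3.474, 6.055)
t=0.700: state=(3.531, 3.538, 5.748)
t=0.800: state=(3.585, 3.683, 5.548)
t=0.900: state=(3.716, 3.874, 5.481)
t=1.000: state=(3.889, 4.069, 5.546)
t=1.100: state=(4.063, 4.225, 5.721)
t=1.200: state=(4.199, 4.304, 5.956)
t=1.300: state=(4.266, 4.292, 6.187)
t=1.400: state=(4.253, 4.202, 6.353)
t=1.500: state=(4.173, 4.069, 6.419)
t=1.600: state=(4.058, 3.938, 6.384)
t=1.700: state=(3.944, 3.840, 6.276)
t=1.800: state=(3.858, 3.793, 6.133)
t=1.900: state=(3.816, 3.797, 5.995)
t=2.000: state=(3.819, 3.844, 5.892)
t=2.100: state=(3.861, 3.916, 5.841)
t=2.200: state=(3.925, 3.996, 5.848)
t=2.300: state=(3.996, 4.064, 5.904)
t=2.400: state=(4.056, 4.105, 5.990)
t=2.500: state=(4.092, 4.112, 6.081)
t=2.585: state=(4.098, 4.093, 6.146)
largest grid value and its neighbours: z(0.265)=6.97278, z(0.270)=6.97278, z(0.275)=6.97206
parabola through these three points peaks at t≈0.268 with z≈6.97287

max z = 6.973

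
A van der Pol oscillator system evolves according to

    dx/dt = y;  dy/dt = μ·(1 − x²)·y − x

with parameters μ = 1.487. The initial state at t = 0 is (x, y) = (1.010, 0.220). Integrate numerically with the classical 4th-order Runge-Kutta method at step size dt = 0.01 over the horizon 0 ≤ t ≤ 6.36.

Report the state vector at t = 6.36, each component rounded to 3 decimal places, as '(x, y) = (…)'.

t=0.000: state=(1.010, 0.220)
step 1 (dt=0.01): k1=(0.220, -1.017), k2=(0.215, -1.018), k3=(0.215, -1.018), k4=(0.210, -1.020); state += dt/6·(k1+2k2+2k3+k4)
t=0.010: state=(1.012, 0.210)
t=0.020: state=(1.014, 0.200)
t=0.030: state=(1.016, 0.189)
continuing one RK4 step at a time; state shown every 25 steps (Δt=0.25):
t=0.250: state=(1.033, -0.038)
t=0.500: state=(0.991, -0.291)
t=0.750: state=(0.887, -0.545)
t=1.000: state=(0.716, -0.838)
t=1.250: state=(0.460, -1.234)
t=1.500: state=(0.083, -1.817)
t=1.750: state=(-0.462, -2.535)
t=2.000: state=(-1.137, -2.660)
t=2.250: state=(-1.675, -1.501)
t=2.500: state=(-1.892, -0.344)
t=2.750: state=(-1.903, 0.175)
t=3.000: state=(-1.831, 0.375)
t=3.250: state=(-1.723, 0.476)
t=3.500: state=(-1.594, 0.555)
t=3.750: state=(-1.445, 0.644)
t=4.000: state=(-1.270, 0.764)
t=4.250: state=(-1.058, 0.943)
t=4.500: state=(-0.790, 1.231)
t=4.750: state=(-0.426, 1.721)
t=5.000: state=(0.096, 2.504)
t=5.250: state=(0.823, 3.198)
t=5.500: state=(1.562, 2.382)
t=5.750: state=(1.944, 0.752)
t=6.000: state=(2.014, -0.052)
t=6.250: state=(1.961, -0.320)
t=6.360: state=(1.923, -0.375)

(x, y) = (1.923, -0.375)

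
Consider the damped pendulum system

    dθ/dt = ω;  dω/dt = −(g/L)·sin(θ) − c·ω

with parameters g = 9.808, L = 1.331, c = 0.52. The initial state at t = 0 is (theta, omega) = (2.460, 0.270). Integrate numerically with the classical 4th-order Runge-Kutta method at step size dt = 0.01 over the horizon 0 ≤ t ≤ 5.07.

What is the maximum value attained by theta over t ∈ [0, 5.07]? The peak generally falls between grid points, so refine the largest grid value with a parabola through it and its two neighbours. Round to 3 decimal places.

t=0.000: state=(2.460, 0.270)
step 1 (dt=0.01): k1=(0.270, -4.783), k2=(0.246, -4.763), k3=(0.246, -4.764), k4=(0.222, -4.744); state += dt/6·(k1+2k2+2k3+k4)
t=0.010: state=(2.462, 0.222)
t=0.020: state=(2.464, 0.175)
t=0.030: state=(2.466, 0.128)
continuing one RK4 step at a time; state shown every 20 steps (Δt=0.2):
t=0.200: state=(2.422, -0.643)
t=0.400: state=(2.200, -1.598)
t=0.600: state=(1.772, -2.703)
t=0.800: state=(1.118, -3.802)
t=1.000: state=(0.291, -4.308)
t=1.200: state=(-0.528, -3.698)
t=1.400: state=(-1.134, -2.288)
t=1.600: state=(-1.434, -0.713)
t=1.800: state=(-1.428, 0.747)
t=2.000: state=(-1.147, 2.020)
t=2.200: state=(-0.645, 2.911)
t=2.400: state=(-0.031, 3.077)
t=2.600: state=(0.529, 2.411)
t=2.800: state=(0.899, 1.237)
t=3.000: state=(1.017, -0.047)
t=3.200: state=(0.889, -1.197)
t=3.400: state=(0.560, -2.014)
t=3.600: state=(0.120, -2.280)
t=3.800: state=(-0.308, -1.910)
t=4.000: state=(-0.613, -1.081)
t=4.200: state=(-0.730, -0.085)
t=4.400: state=(-0.652, 0.831)
t=4.600: state=(-0.416, 1.470)
t=4.800: state=(-0.093, 1.677)
t=5.000: state=(0.223, 1.411)
t=5.070: state=(0.315, 1.225)
largest grid value and its neighbours: theta(0.050)=2.46760, theta(0.060)=2.46772, theta(0.070)=2.46738
parabola through these three points peaks at t≈0.058 with theta≈2.46773

max theta = 2.468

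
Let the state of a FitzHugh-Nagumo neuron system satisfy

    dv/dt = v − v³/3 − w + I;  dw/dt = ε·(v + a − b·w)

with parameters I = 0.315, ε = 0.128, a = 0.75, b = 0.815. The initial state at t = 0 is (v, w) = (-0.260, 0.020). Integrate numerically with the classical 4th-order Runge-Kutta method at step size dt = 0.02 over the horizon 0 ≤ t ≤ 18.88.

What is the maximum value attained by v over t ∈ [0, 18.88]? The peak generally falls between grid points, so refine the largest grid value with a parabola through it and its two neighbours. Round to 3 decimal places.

t=0.000: state=(-0.260, 0.020)
step 1 (dt=0.02): k1=(0.041, 0.061), k2=(0.041, 0.061), k3=(0.041, 0.061), k4=(0.040, 0.061); state += dt/6·(k1+2k2+2k3+k4)
t=0.020: state=(-0.259, 0.021)
t=0.040: state=(-0.258, 0.022)
t=0.060: state=(-0.258, 0.024)
continuing one RK4 step at a time; state shown every 50 steps (Δt=1):
t=1.000: state=(-0.234, 0.080)
t=2.000: state=(-0.264, 0.133)
t=3.000: state=(-0.418, 0.171)
t=4.000: state=(-0.791, 0.174)
t=5.000: state=(-1.273, 0.121)
t=6.000: state=(-1.501, 0.028)
t=7.000: state=(-1.517, -0.068)
t=8.000: state=(-1.471, -0.152)
t=9.000: state=(-1.411, -0.221)
t=10.000: state=(-1.350, -0.275)
t=11.000: state=(-1.291, -0.317)
t=12.000: state=(-1.234, -0.348)
t=13.000: state=(-1.180, -0.369)
t=14.000: state=(-1.130, -0.382)
t=15.000: state=(-1.085, -0.387)
t=16.000: state=(-1.045, -0.387)
t=17.000: state=(-1.011, -0.382)
t=18.000: state=(-0.984, -0.374)
t=18.880: state=(-0.967, -0.366)
largest grid value and its neighbours: v(1.080)=-0.23415, v(1.100)=-0.23414, v(1.120)=-0.23415
parabola through these three points peaks at t≈1.098 with v≈-0.23414

max v = -0.234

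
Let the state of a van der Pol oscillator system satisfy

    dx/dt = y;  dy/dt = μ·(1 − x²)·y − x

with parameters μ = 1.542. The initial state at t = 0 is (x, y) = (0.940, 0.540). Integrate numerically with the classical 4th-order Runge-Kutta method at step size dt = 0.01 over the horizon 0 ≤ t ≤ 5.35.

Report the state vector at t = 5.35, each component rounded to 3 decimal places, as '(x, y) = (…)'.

t=0.000: state=(0.940, 0.540)
step 1 (dt=0.01): k1=(0.540, -0.843), k2=(0.536, -0.851), k3=(0.536, -0.851), k4=(0.531, -0.858); state += dt/6·(k1+2k2+2k3+k4)
t=0.010: state=(0.945, 0.531)
t=0.020: state=(0.951, 0.523)
t=0.030: state=(0.956, 0.514)
continuing one RK4 step at a time; state shown every 20 steps (Δt=0.2):
t=0.200: state=(1.029, 0.347)
t=0.400: state=(1.077, 0.127)
t=0.600: state=(1.080, -0.090)
t=0.800: state=(1.042, -0.296)
t=1.000: state=(0.963, -0.496)
t=1.200: state=(0.842, -0.711)
t=1.400: state=(0.675, -0.973)
t=1.600: state=(0.447, -1.326)
t=1.800: state=(0.135, -1.822)
t=2.000: state=(-0.291, -2.452)
t=2.200: state=(-0.835, -2.892)
t=2.400: state=(-1.387, -2.448)
t=2.600: state=(-1.762, -1.267)
t=2.800: state=(-1.914, -0.340)
t=3.000: state=(-1.930, 0.114)
t=3.200: state=(-1.885, 0.312)
t=3.400: state=(-1.812, 0.410)
t=3.600: state=(-1.723, 0.473)
t=3.800: state=(-1.623, 0.530)
t=4.000: state=(-1.511, 0.592)
t=4.200: state=(-1.385, 0.669)
t=4.400: state=(-1.242, 0.771)
t=4.600: state=(-1.074, 0.914)
t=4.800: state=(-0.871, 1.126)
t=5.000: state=(-0.616, 1.449)
t=5.200: state=(-0.280, 1.950)
t=5.350: state=(0.050, 2.465)

(x, y) = (0.050, 2.465)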